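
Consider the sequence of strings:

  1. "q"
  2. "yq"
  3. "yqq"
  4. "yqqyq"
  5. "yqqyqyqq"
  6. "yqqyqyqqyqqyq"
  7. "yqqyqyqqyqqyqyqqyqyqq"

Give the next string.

From term 3 onward, concatenate the last term with the second-to-last: yq·q = yqq, yqq·yq = yqqyq, …
So term 8 is yqqyqyqqyqqyqyqqyqyqq·yqqyqyqqyqqyq.

yqqyqyqqyqqyqyqqyqyqqyqqyqyqqyqqyq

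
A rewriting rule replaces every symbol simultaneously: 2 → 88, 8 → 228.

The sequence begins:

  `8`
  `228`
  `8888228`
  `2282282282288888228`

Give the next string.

Rewriting the 19 symbols of 2282282282288888228 one by one yields 88 88 228 88 88 228 88 88 228 88 88 228 228 228 228 228 88 88 228; concatenated:

88882288888228888822888882282282282282288888228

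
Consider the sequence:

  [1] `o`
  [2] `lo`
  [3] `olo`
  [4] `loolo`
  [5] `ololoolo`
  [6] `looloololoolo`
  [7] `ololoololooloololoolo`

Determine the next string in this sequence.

From term 3 onward, concatenate the second-to-last term with the last: o·lo = olo, lo·olo = loolo, …
So term 8 is looloololoolo·ololoololooloololoolo.

looloololooloololoololooloololoolo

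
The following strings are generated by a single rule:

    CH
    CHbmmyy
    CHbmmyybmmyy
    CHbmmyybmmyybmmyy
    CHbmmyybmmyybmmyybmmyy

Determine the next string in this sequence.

The strings grow by a fixed suffix bmmyy each time.
One more step from CHbmmyybmmyybmmyybmmyy gives the answer.

CHbmmyybmmyybmmyybmmyybmmyy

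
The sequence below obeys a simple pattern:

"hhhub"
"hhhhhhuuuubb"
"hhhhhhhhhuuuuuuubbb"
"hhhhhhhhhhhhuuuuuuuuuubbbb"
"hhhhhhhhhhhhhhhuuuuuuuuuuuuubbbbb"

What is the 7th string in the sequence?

hhhhhhhhhhhhhhhhhhhhhuuuuuuuuuuuuuuuuuuubbbbbbb

Reading off run lengths: h runs 3, 6, 9, 12, 15; u runs 1, 4, 7, 10, 13; b runs 1, 2, 3, 4, 5 — each is linear in n (n = 1, 2, …).
Setting n = 7 gives 21, 19, 7 characters in each block.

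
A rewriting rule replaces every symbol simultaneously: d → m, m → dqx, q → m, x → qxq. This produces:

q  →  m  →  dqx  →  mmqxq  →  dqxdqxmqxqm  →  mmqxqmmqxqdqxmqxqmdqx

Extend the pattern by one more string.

dqxdqxmqxqmdqxdqxmqxqmmmqxqdqxmqxqmdqxmmqxq

φ(mmqxqmmqxqdqxmqxqmdqx) expands symbol-by-symbol to dqx dqx m qxq m dqx dqx m qxq m m m qxq dqx m qxq m dqx m m qxq; joining the 21 pieces gives the next term.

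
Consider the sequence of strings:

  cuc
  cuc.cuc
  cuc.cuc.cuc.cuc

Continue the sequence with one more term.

cuc.cuc.cuc.cuc.cuc.cuc.cuc.cuc

Every step duplicates the string with '.' between the halves.
So the next term is two copies of cuc.cuc.cuc.cuc with '.' between the halves.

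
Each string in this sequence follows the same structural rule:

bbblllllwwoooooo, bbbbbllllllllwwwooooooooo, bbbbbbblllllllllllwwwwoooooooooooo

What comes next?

bbbbbbbbbllllllllllllllwwwwwooooooooooooooo

The n-th term is 2n-1 b's then 3n-1 l's then n w's then 3n o's, where the shown terms are n = 2, 3, 4.
For the next term, n = 5, so the run lengths are 9, 14, 5, 15.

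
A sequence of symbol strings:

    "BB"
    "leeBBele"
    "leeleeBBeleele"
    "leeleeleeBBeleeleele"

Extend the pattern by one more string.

Each term wraps the previous one in lee on the left and ele on the right.
One more step from leeleeleeBBeleeleele gives the answer.

leeleeleeleeBBeleeleeleele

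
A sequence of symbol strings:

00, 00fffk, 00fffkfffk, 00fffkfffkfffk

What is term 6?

The strings grow by a fixed suffix fffk each time.
From 00fffkfffkfffk, 2 further steps: 00fffkfffkfffk → 00fffkfffkfffkfffk → (answer).

00fffkfffkfffkfffkfffk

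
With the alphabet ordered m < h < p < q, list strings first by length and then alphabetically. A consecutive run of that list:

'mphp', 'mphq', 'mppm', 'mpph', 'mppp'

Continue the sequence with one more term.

The successor of mppp increments the rightmost position that isn't already q and resets every position after it to m.

mppq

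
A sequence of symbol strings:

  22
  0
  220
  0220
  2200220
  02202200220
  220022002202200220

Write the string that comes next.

02202200220220022002202200220

From term 3 onward, concatenate the second-to-last term with the last: 22·0 = 220, 0·220 = 0220, …
So term 8 is 02202200220·220022002202200220.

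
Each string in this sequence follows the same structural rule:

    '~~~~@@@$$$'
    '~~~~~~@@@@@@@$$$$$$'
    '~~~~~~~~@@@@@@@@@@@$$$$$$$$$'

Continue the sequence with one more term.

~~~~~~~~~~@@@@@@@@@@@@@@@$$$$$$$$$$$$

Term n consists of 2n+2 ~'s, followed by 4n-1 @'s, followed by 3n $'s (n = 1, 2, …).
At n = 4 the blocks have lengths 10, 15, 12.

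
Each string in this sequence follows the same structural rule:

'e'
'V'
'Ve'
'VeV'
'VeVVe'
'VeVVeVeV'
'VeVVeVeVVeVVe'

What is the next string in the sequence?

VeVVeVeVVeVVeVeVVeVeV

This is a Fibonacci-style word recurrence s(k) = s(k−1)·s(k−2): e.g. V·e = Ve.
So term 8 is VeVVeVeVVeVVe·VeVVeVeV.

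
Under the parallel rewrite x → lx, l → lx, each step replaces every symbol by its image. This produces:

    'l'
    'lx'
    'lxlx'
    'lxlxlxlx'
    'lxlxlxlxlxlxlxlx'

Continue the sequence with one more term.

lxlxlxlxlxlxlxlxlxlxlxlxlxlxlxlx

Replace each of the 16 characters of lxlxlxlxlxlxlxlx in place — lx lx lx lx lx lx lx lx lx lx lx lx lx lx lx lx — and concatenate.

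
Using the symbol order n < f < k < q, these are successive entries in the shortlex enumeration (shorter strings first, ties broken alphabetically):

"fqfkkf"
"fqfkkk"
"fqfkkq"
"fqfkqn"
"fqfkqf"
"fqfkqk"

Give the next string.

The successor of fqfkqk increments the rightmost position that isn't already q and resets every position after it to n.

fqfkqq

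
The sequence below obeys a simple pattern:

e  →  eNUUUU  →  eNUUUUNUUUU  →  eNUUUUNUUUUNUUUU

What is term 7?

eNUUUUNUUUUNUUUUNUUUUNUUUUNUUUU

The strings grow by a fixed suffix NUUUU each time.
From eNUUUUNUUUUNUUUU, 3 further steps: eNUUUUNUUUUNUUUU → eNUUUUNUUUUNUUUUNUUUU → eNUUUUNUUUUNUUUUNUUUUNUUUU → (answer).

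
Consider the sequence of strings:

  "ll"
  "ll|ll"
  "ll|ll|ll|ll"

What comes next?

s(k+1) = s(k)·|·s(k) — each term doubles the last with '|' between the halves.
One more doubling of ll|ll|ll|ll gives the answer.

ll|ll|ll|ll|ll|ll|ll|ll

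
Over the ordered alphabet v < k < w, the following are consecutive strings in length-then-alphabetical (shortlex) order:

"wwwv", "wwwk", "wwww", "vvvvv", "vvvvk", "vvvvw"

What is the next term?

vvvkv

Find the rightmost character of vvvvw below w, bump it to the next letter, and reset everything to its right to v.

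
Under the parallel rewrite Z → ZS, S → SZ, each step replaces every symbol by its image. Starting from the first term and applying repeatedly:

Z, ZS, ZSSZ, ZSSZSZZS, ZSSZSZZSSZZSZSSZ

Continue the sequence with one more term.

Rewriting the 16 symbols of ZSSZSZZSSZZSZSSZ one by one yields ZS SZ SZ ZS SZ ZS ZS SZ SZ ZS ZS SZ ZS SZ SZ ZS; concatenated:

ZSSZSZZSSZZSZSSZSZZSZSSZZSSZSZZS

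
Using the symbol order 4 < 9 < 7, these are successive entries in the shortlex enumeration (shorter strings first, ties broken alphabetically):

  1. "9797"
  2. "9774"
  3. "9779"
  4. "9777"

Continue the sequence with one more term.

Treat 9777 as a base-3 numeral over the given alphabet and add one, carrying through any trailing 7's.

7444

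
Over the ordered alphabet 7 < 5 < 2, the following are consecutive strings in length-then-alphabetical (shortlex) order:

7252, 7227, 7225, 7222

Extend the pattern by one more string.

5777

Treat 7222 as a base-3 numeral over the given alphabet and add one, carrying through any trailing 2's.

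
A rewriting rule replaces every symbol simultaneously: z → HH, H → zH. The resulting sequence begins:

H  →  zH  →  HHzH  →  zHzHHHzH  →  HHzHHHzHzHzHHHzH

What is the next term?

zHzHHHzHzHzHHHzHHHzHHHzHzHzHHHzH

φ(HHzHHHzHzHzHHHzH) expands symbol-by-symbol to zH zH HH zH zH zH HH zH HH zH HH zH zH zH HH zH; joining the 16 pieces gives the next term.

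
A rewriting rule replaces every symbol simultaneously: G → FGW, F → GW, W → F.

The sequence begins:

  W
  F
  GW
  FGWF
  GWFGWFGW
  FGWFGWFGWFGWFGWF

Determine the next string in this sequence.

Applying the rule to each of the 16 symbols of FGWFGWFGWFGWFGWF gives the pieces GW FGW F GW FGW F GW FGW F GW FGW F GW FGW F GW, which concatenate to the answer.

GWFGWFGWFGWFGWFGWFGWFGWFGWFGWFGW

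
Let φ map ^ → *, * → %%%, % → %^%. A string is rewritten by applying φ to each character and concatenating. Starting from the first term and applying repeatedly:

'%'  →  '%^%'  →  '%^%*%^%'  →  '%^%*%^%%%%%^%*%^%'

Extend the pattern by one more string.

%^%*%^%%%%%^%*%^%%^%%^%%^%%^%*%^%%%%%^%*%^%

Applying the rule to each of the 17 symbols of %^%*%^%%%%%^%*%^% gives the pieces %^% * %^% %%% %^% * %^% %^% %^% %^% %^% * %^% %%% %^% * %^%, which concatenate to the answer.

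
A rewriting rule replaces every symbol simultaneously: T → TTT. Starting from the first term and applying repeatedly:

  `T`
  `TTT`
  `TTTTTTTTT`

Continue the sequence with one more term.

TTTTTTTTTTTTTTTTTTTTTTTTTTT

Rewriting each symbol of TTTTTTTTT: T→TTT, T→TTT, T→TTT, T→TTT, T→TTT, T→TTT, T→TTT, T→TTT, T→TTT, which concatenates to TTT TTT TTT TTT TTT TTT TTT TTT TTT.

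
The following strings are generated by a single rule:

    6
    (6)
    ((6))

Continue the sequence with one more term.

(((6)))

s(k+1) = (·s(k)·), so each term gains ( as a prefix and ) as a suffix.
One more step from ((6)) gives the answer.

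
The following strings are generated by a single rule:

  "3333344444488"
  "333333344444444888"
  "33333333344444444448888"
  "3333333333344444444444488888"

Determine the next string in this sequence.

333333333333344444444444444888888

The n-th term is 2n-1 3's then 2n 4's then n-1 8's, where the shown terms are n = 3, 4, 5, 6.
Setting n = 7 gives 13, 14, 6 characters in each block.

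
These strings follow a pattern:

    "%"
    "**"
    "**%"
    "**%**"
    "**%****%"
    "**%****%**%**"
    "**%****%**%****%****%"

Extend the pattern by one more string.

**%****%**%****%****%**%****%**%**

From term 3 onward, concatenate the last term with the second-to-last: **·% = **%, **%·** = **%**, …
So term 8 is **%****%**%****%****%·**%****%**%**.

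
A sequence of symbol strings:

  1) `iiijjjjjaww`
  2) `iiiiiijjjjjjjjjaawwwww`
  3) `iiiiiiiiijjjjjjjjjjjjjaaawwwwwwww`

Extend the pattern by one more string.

iiiiiiiiiiiijjjjjjjjjjjjjjjjjaaaawwwwwwwwwww

The n-th term is 3n i's then 4n+1 j's then n a's then 3n-1 w's (n = 1, 2, …).
For the next term, n = 4, so the run lengths are 12, 17, 4, 11.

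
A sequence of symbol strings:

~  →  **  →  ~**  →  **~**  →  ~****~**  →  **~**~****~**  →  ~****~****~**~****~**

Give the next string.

This is a Fibonacci-style word recurrence s(k) = s(k−2)·s(k−1): e.g. ~·** = ~**.
The next term joins **~**~****~** and ~****~****~**~****~**.

**~**~****~**~****~****~**~****~**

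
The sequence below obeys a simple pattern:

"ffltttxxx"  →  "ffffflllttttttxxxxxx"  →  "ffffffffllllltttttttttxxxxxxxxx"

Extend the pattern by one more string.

ffffffffffflllllllttttttttttttxxxxxxxxxxxx

Term n consists of 3n-1 f's, followed by 2n-1 l's, followed by 3n t's, followed by 3n x's (n = 1, 2, …).
For the next term, n = 4, so the run lengths are 11, 7, 12, 12.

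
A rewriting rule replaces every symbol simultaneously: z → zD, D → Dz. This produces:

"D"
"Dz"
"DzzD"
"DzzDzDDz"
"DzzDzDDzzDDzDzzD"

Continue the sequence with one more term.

Rewriting the 16 symbols of DzzDzDDzzDDzDzzD one by one yields Dz zD zD Dz zD Dz Dz zD zD Dz Dz zD Dz zD zD Dz; concatenated:

DzzDzDDzzDDzDzzDzDDzDzzDDzzDzDDz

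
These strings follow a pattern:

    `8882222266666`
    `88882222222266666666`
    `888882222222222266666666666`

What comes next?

Term n consists of n+1 8's, followed by 3n-1 2's, followed by 3n-1 6's, where the shown terms are n = 2, 3, 4.
For the next term, n = 5, so the run lengths are 6, 14, 14.

8888882222222222222266666666666666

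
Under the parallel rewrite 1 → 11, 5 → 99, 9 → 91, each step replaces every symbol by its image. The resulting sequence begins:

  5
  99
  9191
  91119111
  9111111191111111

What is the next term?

91111111111111119111111111111111

Applying the rule to each of the 16 symbols of 9111111191111111 gives the pieces 91 11 11 11 11 11 11 11 91 11 11 11 11 11 11 11, which concatenate to the answer.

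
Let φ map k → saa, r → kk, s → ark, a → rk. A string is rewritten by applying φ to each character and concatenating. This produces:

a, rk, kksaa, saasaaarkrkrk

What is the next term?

arkrkrkarkrkrkrkkksaakksaakksaa

φ(saasaaarkrkrk) expands symbol-by-symbol to ark rk rk ark rk rk rk kk saa kk saa kk saa; joining the 13 pieces gives the next term.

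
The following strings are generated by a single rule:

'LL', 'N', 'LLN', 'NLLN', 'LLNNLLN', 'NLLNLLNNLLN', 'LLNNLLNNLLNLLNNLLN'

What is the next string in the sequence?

NLLNLLNNLLNLLNNLLNNLLNLLNNLLN

From term 3 onward, concatenate the second-to-last term with the last: LL·N = LLN, N·LLN = NLLN, …
The next term joins NLLNLLNNLLN and LLNNLLNNLLNLLNNLLN.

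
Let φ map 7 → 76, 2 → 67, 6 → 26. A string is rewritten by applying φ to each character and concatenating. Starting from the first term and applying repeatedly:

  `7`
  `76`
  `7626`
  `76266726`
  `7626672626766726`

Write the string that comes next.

76266726267667266726762626766726

Applying the rule to each of the 16 symbols of 7626672626766726 gives the pieces 76 26 67 26 26 76 67 26 67 26 76 26 26 76 67 26, which concatenate to the answer.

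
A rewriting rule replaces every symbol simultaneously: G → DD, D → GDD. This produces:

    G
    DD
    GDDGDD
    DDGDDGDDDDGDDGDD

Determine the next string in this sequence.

Replace each of the 16 characters of DDGDDGDDDDGDDGDD in place — GDD GDD DD GDD GDD DD GDD GDD GDD GDD DD GDD GDD DD GDD GDD — and concatenate.

GDDGDDDDGDDGDDDDGDDGDDGDDGDDDDGDDGDDDDGDDGDD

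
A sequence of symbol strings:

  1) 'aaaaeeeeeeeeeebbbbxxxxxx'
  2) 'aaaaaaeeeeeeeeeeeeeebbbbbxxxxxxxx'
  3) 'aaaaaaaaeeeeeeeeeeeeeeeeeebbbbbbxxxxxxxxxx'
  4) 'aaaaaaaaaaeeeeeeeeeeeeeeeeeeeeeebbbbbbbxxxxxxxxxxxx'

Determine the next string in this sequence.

Each string has the form a^{2n} e^{4n+2} b^{n+2} x^{2n+2}, where the shown terms are n = 2, 3, 4, 5.
For the next term, n = 6, so the run lengths are 12, 26, 8, 14.

aaaaaaaaaaaaeeeeeeeeeeeeeeeeeeeeeeeeeebbbbbbbbxxxxxxxxxxxxxx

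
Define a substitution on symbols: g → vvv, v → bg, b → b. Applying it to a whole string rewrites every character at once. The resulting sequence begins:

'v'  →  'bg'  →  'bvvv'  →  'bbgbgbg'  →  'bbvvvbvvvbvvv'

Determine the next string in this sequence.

φ(bbvvvbvvvbvvv) expands symbol-by-symbol to b b bg bg bg b bg bg bg b bg bg bg; joining the 13 pieces gives the next term.

bbbgbgbgbbgbgbgbbgbgbg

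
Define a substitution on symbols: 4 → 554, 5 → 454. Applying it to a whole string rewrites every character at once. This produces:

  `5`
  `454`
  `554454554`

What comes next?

454454554554454554454454554

Apply φ to 554454554 symbol by symbol: 5→454, 5→454, 4→554, 4→554, 5→454, 4→554, 5→454, 5→454, 4→554; joined: 454 454 554 554 454 554 454 454 554.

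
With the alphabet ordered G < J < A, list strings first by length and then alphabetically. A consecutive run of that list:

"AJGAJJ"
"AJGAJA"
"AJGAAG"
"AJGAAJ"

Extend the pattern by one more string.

AJGAAA

Find the rightmost character of AJGAAJ below A, bump it to the next letter, and reset everything to its right to G.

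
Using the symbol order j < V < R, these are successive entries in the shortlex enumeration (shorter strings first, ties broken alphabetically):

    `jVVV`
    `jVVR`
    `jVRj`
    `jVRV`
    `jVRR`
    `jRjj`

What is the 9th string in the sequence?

jRVj

Stepping forward 3 times from jRjj: jRjj → jRjV → jRjR, then the target.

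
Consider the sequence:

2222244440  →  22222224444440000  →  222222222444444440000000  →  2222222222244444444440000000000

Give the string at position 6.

222222222222222444444444444440000000000000000

The n-th term is 2n+3 2's then 2n+2 4's then 3n-2 0's (n = 1, 2, …).
Setting n = 6 gives 15, 14, 16 characters in each block.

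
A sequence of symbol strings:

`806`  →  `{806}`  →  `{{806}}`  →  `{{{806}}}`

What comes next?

Each term wraps the previous one in { on the left and } on the right.
Applying this once more to {{{806}}}:

{{{{806}}}}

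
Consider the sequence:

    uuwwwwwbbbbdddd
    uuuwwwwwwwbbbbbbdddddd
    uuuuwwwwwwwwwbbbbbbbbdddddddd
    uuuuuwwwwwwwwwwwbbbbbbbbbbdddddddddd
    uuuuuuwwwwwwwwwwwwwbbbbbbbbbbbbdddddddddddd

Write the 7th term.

Reading off run lengths: u runs 2, 3, 4, 5, 6; w runs 5, 7, 9, 11, 13; b runs 4, 6, 8, 10, 12; d runs 4, 6, 8, 10, 12 — each is linear in n, where the shown terms are n = 2, 3, 4, 5, 6.
Setting n = 8 gives 8, 17, 16, 16 characters in each block.

uuuuuuuuwwwwwwwwwwwwwwwwwbbbbbbbbbbbbbbbbdddddddddddddddd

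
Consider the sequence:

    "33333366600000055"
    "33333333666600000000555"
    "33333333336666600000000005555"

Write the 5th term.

33333333333333666666600000000000000555555

Term n consists of 2n 3's, followed by n 6's, followed by 2n 0's, followed by n-1 5's, where the shown terms are n = 3, 4, 5.
At n = 7 the blocks have lengths 14, 7, 14, 6.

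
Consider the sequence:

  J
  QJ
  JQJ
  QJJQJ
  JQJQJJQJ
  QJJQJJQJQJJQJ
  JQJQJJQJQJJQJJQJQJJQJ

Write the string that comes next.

From term 3 onward, concatenate the second-to-last term with the last: J·QJ = JQJ, QJ·JQJ = QJJQJ, …
So term 8 is QJJQJJQJQJJQJ·JQJQJJQJQJJQJJQJQJJQJ.

QJJQJJQJQJJQJJQJQJJQJQJJQJJQJQJJQJ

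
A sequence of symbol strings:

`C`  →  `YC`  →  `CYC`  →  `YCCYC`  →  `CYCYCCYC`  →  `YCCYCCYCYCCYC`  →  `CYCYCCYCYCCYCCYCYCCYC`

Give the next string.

From term 3 onward, concatenate the second-to-last term with the last: C·YC = CYC, YC·CYC = YCCYC, …
The next term joins YCCYCCYCYCCYC and CYCYCCYCYCCYCCYCYCCYC.

YCCYCCYCYCCYCCYCYCCYCYCCYCCYCYCCYC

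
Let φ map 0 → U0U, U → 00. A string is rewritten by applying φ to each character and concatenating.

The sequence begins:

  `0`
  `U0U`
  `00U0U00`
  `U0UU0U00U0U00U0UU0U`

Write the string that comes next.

φ(U0UU0U00U0U00U0UU0U) expands symbol-by-symbol to 00 U0U 00 00 U0U 00 U0U U0U 00 U0U 00 U0U U0U 00 U0U 00 00 U0U 00; joining the 19 pieces gives the next term.

00U0U0000U0U00U0UU0U00U0U00U0UU0U00U0U0000U0U00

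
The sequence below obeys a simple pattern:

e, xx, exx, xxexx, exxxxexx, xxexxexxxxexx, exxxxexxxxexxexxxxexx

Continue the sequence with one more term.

xxexxexxxxexxexxxxexxxxexxexxxxexx

From term 3 onward, concatenate the second-to-last term with the last: e·xx = exx, xx·exx = xxexx, …
Continuing: xxexxexxxxexx · exxxxexxxxexxexxxxexx gives term 8.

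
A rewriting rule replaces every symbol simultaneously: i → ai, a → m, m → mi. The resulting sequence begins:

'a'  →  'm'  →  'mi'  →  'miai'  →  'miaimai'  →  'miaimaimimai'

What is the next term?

miaimaimimaimiaimimai

Expanding miaimaimimai: m→mi, i→ai, a→m, i→ai, m→mi, a→m, i→ai, m→mi, i→ai, m→mi, a→m, i→ai. Concatenated: mi ai m ai mi m ai mi ai mi m ai.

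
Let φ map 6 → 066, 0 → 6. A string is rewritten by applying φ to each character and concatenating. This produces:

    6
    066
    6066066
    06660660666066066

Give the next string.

Replace each of the 17 characters of 06660660666066066 in place — 6 066 066 066 6 066 066 6 066 066 066 6 066 066 6 066 066 — and concatenate.

60660660666066066606606606660660666066066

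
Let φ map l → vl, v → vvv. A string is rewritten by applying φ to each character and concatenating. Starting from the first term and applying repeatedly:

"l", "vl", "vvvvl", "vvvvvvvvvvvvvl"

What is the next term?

vvvvvvvvvvvvvvvvvvvvvvvvvvvvvvvvvvvvvvvvl

Replace each of the 14 characters of vvvvvvvvvvvvvl in place — vvv vvv vvv vvv vvv vvv vvv vvv vvv vvv vvv vvv vvv vl — and concatenate.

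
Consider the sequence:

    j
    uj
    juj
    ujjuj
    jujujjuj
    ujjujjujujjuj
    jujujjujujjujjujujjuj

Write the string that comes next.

ujjujjujujjujjujujjujujjujjujujjuj

Each term (from the third on) is the two preceding terms concatenated in order: term 3 = j·uj = juj.
The next term joins ujjujjujujjuj and jujujjujujjujjujujjuj.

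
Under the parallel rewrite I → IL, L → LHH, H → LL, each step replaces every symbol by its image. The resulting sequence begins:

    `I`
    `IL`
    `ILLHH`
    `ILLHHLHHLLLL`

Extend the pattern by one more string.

ILLHHLHHLLLLLHHLLLLLHHLHHLHHLHH

Rewriting each symbol of ILLHHLHHLLLL: I→IL, L→LHH, L→LHH, H→LL, H→LL, L→LHH, H→LL, H→LL, L→LHH, L→LHH, L→LHH, L→LHH, which concatenates to IL LHH LHH LL LL LHH LL LL LHH LHH LHH LHH.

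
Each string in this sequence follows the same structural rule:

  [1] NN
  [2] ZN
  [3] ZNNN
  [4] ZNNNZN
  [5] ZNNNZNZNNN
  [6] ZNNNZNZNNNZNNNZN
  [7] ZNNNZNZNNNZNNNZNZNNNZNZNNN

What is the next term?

ZNNNZNZNNNZNNNZNZNNNZNZNNNZNNNZNZNNNZNNNZN

This is a Fibonacci-style word recurrence s(k) = s(k−1)·s(k−2): e.g. ZN·NN = ZNNN.
The next term joins ZNNNZNZNNNZNNNZNZNNNZNZNNN and ZNNNZNZNNNZNNNZN.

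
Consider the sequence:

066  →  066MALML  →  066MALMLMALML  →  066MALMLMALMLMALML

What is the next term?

Every step adds MALML to the end: s(k+1) = s(k)·MALML.
So the next term is 066MALMLMALMLMALML·MALML.

066MALMLMALMLMALMLMALML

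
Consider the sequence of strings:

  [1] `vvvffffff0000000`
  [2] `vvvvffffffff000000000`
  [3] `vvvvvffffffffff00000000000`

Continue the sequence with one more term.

vvvvvvffffffffffff0000000000000

Term n consists of n v's, followed by 2n f's, followed by 2n+1 0's, where the shown terms are n = 3, 4, 5.
At n = 6 the blocks have lengths 6, 12, 13.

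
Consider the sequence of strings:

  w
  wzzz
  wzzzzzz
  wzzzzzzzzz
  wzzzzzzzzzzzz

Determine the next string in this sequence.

The strings grow by a fixed suffix zzz each time.
One more step from wzzzzzzzzzzzz gives the answer.

wzzzzzzzzzzzzzzz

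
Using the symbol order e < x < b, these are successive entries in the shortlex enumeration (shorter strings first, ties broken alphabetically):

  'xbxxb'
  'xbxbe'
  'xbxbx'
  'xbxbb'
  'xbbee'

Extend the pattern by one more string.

Treat xbbee as a base-3 numeral over the given alphabet and add one, carrying through any trailing b's.

xbbex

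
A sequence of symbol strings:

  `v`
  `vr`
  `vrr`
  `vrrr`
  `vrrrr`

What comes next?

vrrrrr

Every step adds r to the end: s(k+1) = s(k)·r.
So the next term is vrrrr·r.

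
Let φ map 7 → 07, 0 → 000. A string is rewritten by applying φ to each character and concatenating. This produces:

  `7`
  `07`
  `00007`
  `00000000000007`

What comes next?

00000000000000000000000000000000000000007

φ(00000000000007) expands symbol-by-symbol to 000 000 000 000 000 000 000 000 000 000 000 000 000 07; joining the 14 pieces gives the next term.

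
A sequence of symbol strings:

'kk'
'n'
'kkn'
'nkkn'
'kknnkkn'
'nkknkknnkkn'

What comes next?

kknnkknnkknkknnkkn

This is a Fibonacci-style word recurrence s(k) = s(k−2)·s(k−1): e.g. kk·n = kkn.
The next term joins kknnkkn and nkknkknnkkn.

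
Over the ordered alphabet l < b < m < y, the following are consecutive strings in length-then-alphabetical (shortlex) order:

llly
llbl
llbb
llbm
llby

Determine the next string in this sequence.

llml

Find the rightmost character of llby below y, bump it to the next letter, and reset everything to its right to l.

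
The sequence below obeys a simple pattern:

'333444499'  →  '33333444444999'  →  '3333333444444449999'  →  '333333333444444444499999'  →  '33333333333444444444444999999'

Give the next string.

3333333333333444444444444449999999

The n-th term is 2n-1 3's then 2n 4's then n 9's, where the shown terms are n = 2, 3, 4, 5, 6.
For the next term, n = 7, so the run lengths are 13, 14, 7.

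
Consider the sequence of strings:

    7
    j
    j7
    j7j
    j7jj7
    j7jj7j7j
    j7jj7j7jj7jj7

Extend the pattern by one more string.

From term 3 onward, concatenate the last term with the second-to-last: j·7 = j7, j7·j = j7j, …
So term 8 is j7jj7j7jj7jj7·j7jj7j7j.

j7jj7j7jj7jj7j7jj7j7j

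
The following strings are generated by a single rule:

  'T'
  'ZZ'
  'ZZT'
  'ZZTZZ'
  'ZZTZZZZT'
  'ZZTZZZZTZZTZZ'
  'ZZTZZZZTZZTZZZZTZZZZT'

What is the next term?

ZZTZZZZTZZTZZZZTZZZZTZZTZZZZTZZTZZ

Each term (from the third on) is the previous term followed by the one before it: term 3 = ZZ·T = ZZT.
Continuing: ZZTZZZZTZZTZZZZTZZZZT · ZZTZZZZTZZTZZ gives term 8.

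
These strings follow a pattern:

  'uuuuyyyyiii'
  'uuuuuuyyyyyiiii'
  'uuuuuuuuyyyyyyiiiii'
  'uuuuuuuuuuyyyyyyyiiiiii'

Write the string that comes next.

uuuuuuuuuuuuyyyyyyyyiiiiiii

Term n consists of 2n u's, followed by n+2 y's, followed by n+1 i's, where the shown terms are n = 2, 3, 4, 5.
For the next term, n = 6, so the run lengths are 12, 8, 7.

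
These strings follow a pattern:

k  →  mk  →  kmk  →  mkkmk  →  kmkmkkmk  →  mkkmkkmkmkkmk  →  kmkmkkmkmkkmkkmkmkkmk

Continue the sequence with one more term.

mkkmkkmkmkkmkkmkmkkmkmkkmkkmkmkkmk

Each term (from the third on) is the two preceding terms concatenated in order: term 3 = k·mk = kmk.
The next term joins mkkmkkmkmkkmk and kmkmkkmkmkkmkkmkmkkmk.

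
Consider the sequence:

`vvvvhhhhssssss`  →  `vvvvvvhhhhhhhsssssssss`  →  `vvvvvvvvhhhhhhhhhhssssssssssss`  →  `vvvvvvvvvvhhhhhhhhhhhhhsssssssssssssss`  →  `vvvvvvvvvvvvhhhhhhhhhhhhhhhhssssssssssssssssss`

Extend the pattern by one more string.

vvvvvvvvvvvvvvhhhhhhhhhhhhhhhhhhhsssssssssssssssssssss

Reading off run lengths: v runs 4, 6, 8, 10, 12; h runs 4, 7, 10, 13, 16; s runs 6, 9, 12, 15, 18 — each is linear in n, where the shown terms are n = 2, 3, 4, 5, 6.
Setting n = 7 gives 14, 19, 21 characters in each block.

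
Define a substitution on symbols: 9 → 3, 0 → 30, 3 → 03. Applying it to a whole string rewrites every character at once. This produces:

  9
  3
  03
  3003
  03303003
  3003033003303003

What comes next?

03303003300303303003033003303003

φ(3003033003303003) expands symbol-by-symbol to 03 30 30 03 30 03 03 30 30 03 03 30 03 30 30 03; joining the 16 pieces gives the next term.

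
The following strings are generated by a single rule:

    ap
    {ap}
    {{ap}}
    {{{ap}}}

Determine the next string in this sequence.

Every step adds { to the front and } to the end of the previous string.
Applying this once more to {{{ap}}}:

{{{{ap}}}}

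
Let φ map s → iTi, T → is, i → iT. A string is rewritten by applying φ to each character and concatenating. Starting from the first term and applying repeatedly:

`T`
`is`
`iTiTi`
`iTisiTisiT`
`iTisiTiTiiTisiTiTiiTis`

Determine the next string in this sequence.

iTisiTiTiiTisiTisiTiTisiTiTiiTisiTisiTiTisiTiTi

φ(iTisiTiTiiTisiTiTiiTis) expands symbol-by-symbol to iT is iT iTi iT is iT is iT iT is iT iTi iT is iT is iT iT is iT iTi; joining the 22 pieces gives the next term.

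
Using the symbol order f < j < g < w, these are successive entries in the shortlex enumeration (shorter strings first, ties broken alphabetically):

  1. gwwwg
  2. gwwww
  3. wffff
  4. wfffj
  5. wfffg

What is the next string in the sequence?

The successor of wfffg increments the rightmost position that isn't already w and resets every position after it to f.

wfffw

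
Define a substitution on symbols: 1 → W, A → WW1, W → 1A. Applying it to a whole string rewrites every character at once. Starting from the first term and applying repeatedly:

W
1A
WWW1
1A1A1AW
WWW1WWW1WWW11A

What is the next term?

Applying the rule to each of the 14 symbols of WWW1WWW1WWW11A gives the pieces 1A 1A 1A W 1A 1A 1A W 1A 1A 1A W W WW1, which concatenate to the answer.

1A1A1AW1A1A1AW1A1A1AWWWW1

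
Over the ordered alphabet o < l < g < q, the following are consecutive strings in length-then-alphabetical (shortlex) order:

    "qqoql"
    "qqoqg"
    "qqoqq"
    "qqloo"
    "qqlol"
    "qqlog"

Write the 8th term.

qqllo

Stepping forward 2 times from qqlog: qqlog → qqloq, then the target.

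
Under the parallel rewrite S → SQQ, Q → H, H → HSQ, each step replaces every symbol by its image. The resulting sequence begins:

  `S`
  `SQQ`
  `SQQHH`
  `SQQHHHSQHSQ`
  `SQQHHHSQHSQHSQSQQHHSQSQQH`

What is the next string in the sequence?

Replace each of the 25 characters of SQQHHHSQHSQHSQSQQHHSQSQQH in place — SQQ H H HSQ HSQ HSQ SQQ H HSQ SQQ H HSQ SQQ H SQQ H H HSQ HSQ SQQ H SQQ H H HSQ — and concatenate.

SQQHHHSQHSQHSQSQQHHSQSQQHHSQSQQHSQQHHHSQHSQSQQHSQQHHHSQ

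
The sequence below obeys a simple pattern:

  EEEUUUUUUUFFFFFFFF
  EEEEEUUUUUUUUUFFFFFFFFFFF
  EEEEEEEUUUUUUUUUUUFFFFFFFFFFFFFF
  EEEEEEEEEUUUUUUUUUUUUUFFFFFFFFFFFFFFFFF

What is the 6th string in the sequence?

The n-th term is 2n-1 E's then 2n+3 U's then 3n+2 F's, where the shown terms are n = 2, 3, 4, 5.
Setting n = 7 gives 13, 17, 23 characters in each block.

EEEEEEEEEEEEEUUUUUUUUUUUUUUUUUFFFFFFFFFFFFFFFFFFFFFFF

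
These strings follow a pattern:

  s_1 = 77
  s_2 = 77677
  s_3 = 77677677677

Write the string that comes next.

77677677677677677677677

Every step duplicates the string with '6' between the halves.
So the next term is two copies of 77677677677 with '6' between the halves.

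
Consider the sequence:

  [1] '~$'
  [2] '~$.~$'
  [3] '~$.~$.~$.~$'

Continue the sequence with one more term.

~$.~$.~$.~$.~$.~$.~$.~$

Every step duplicates the string with '.' between the halves.
One more doubling of ~$.~$.~$.~$ gives the answer.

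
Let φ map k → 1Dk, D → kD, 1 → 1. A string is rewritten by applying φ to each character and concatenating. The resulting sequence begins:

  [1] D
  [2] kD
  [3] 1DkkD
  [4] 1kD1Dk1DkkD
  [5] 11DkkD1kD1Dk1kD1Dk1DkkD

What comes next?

Rewriting the 23 symbols of 11DkkD1kD1Dk1kD1Dk1DkkD one by one yields 1 1 kD 1Dk 1Dk kD 1 1Dk kD 1 kD 1Dk 1 1Dk kD 1 kD 1Dk 1 kD 1Dk 1Dk kD; concatenated:

11kD1Dk1DkkD11DkkD1kD1Dk11DkkD1kD1Dk1kD1Dk1DkkD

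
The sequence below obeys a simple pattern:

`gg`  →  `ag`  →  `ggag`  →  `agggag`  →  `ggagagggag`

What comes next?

This is a Fibonacci-style word recurrence s(k) = s(k−2)·s(k−1): e.g. gg·ag = ggag.
The next term joins agggag and ggagagggag.

agggagggagagggag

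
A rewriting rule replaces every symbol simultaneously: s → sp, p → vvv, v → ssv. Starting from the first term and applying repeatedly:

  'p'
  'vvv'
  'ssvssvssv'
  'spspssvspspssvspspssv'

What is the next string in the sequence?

Applying the rule to each of the 21 symbols of spspssvspspssvspspssv gives the pieces sp vvv sp vvv sp sp ssv sp vvv sp vvv sp sp ssv sp vvv sp vvv sp sp ssv, which concatenate to the answer.

spvvvspvvvspspssvspvvvspvvvspspssvspvvvspvvvspspssv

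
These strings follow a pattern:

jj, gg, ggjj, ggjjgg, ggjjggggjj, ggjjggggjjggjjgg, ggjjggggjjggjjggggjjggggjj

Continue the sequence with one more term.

Each term (from the third on) is the previous term followed by the one before it: term 3 = gg·jj = ggjj.
Continuing: ggjjggggjjggjjggggjjggggjj · ggjjggggjjggjjgg gives term 8.

ggjjggggjjggjjggggjjggggjjggjjggggjjggjjgg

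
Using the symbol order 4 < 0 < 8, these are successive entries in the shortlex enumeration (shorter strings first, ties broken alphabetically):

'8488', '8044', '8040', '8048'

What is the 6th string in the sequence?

8000

Continuing the enumeration 2 steps past 8048: 8048 → 8004 → (answer).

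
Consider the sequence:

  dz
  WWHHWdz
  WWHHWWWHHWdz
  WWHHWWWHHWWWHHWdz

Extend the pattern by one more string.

The strings grow by a fixed prefix WWHHW each time.
One more step from WWHHWWWHHWWWHHWdz gives the answer.

WWHHWWWHHWWWHHWWWHHWdz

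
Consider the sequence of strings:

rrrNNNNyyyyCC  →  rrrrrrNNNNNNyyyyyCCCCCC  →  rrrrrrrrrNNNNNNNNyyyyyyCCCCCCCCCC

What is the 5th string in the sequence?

The n-th term is 3n r's then 2n+2 N's then n+3 y's then 4n-2 C's (n = 1, 2, …).
At n = 5 the blocks have lengths 15, 12, 8, 18.

rrrrrrrrrrrrrrrNNNNNNNNNNNNyyyyyyyyCCCCCCCCCCCCCCCCCC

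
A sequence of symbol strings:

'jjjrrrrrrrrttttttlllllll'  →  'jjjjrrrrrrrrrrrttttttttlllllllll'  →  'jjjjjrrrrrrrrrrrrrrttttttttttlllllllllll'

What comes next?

jjjjjjrrrrrrrrrrrrrrrrrttttttttttttlllllllllllll

Reading off run lengths: j runs 3, 4, 5; r runs 8, 11, 14; t runs 6, 8, 10; l runs 7, 9, 11 — each is linear in n, where the shown terms are n = 3, 4, 5.
Setting n = 6 gives 6, 17, 12, 13 characters in each block.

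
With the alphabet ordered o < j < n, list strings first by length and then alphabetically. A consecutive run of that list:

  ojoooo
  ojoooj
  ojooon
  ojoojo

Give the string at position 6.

Advancing 2 positions from ojoojo through ojoojo → ojoojj reaches term 6.

ojoojn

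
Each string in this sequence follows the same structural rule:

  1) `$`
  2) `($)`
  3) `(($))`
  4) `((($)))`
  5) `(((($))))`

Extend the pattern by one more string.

((((($)))))

s(k+1) = (·s(k)·), so each term gains ( as a prefix and ) as a suffix.
One more step from (((($)))) gives the answer.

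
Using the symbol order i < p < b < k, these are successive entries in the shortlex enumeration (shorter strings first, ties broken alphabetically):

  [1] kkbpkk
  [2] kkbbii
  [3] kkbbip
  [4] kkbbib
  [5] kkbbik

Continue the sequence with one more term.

The successor of kkbbik increments the rightmost position that isn't already k and resets every position after it to i.

kkbbpi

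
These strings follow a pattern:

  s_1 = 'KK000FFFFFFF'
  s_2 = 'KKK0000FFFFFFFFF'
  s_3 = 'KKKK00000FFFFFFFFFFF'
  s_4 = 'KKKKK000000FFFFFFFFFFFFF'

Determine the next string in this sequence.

KKKKKK0000000FFFFFFFFFFFFFFF

Each string has the form K^{n-1} 0^{n} F^{2n+1}, where the shown terms are n = 3, 4, 5, 6.
For the next term, n = 7, so the run lengths are 6, 7, 15.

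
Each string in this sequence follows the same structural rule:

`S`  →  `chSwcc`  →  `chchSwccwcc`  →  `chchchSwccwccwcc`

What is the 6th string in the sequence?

chchchchchSwccwccwccwccwcc

s(k+1) = ch·s(k)·wcc, so each term gains ch as a prefix and wcc as a suffix.
From chchchSwccwccwcc, 2 further steps: chchchSwccwccwcc → chchchchSwccwccwccwcc → (answer).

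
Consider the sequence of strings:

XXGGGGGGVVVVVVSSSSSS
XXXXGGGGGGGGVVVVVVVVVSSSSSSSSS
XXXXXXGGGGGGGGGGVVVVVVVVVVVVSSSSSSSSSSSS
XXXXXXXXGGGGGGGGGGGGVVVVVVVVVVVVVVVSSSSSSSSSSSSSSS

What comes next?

Term n consists of 2n-2 X's, followed by 2n+2 G's, followed by 3n V's, followed by 3n S's, where the shown terms are n = 2, 3, 4, 5.
At n = 6 the blocks have lengths 10, 14, 18, 18.

XXXXXXXXXXGGGGGGGGGGGGGGVVVVVVVVVVVVVVVVVVSSSSSSSSSSSSSSSSSS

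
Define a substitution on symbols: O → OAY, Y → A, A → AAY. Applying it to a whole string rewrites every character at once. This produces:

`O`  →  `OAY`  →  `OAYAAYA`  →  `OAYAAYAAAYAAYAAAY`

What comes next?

Applying the rule to each of the 17 symbols of OAYAAYAAAYAAYAAAY gives the pieces OAY AAY A AAY AAY A AAY AAY AAY A AAY AAY A AAY AAY AAY A, which concatenate to the answer.

OAYAAYAAAYAAYAAAYAAYAAYAAAYAAYAAAYAAYAAYA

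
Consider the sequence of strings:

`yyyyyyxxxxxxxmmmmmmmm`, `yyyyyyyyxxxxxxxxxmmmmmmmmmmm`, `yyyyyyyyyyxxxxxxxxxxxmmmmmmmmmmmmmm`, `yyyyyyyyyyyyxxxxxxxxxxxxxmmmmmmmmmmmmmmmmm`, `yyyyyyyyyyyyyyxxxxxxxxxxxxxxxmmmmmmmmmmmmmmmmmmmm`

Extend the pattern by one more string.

The n-th term is 2n y's then 2n+1 x's then 3n-1 m's, where the shown terms are n = 3, 4, 5, 6, 7.
At n = 8 the blocks have lengths 16, 17, 23.

yyyyyyyyyyyyyyyyxxxxxxxxxxxxxxxxxmmmmmmmmmmmmmmmmmmmmmmm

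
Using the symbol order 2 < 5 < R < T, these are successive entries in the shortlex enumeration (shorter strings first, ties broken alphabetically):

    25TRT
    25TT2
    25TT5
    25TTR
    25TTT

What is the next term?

2R222

Find the rightmost character of 25TTT below T, bump it to the next letter, and reset everything to its right to 2.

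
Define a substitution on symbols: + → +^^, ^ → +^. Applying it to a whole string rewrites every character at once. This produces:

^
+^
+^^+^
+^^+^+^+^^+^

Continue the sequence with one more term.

+^^+^+^+^^+^+^^+^+^^+^+^+^^+^

Rewriting each symbol of +^^+^+^+^^+^: +→+^^, ^→+^, ^→+^, +→+^^, ^→+^, +→+^^, ^→+^, +→+^^, ^→+^, ^→+^, +→+^^, ^→+^, which concatenates to +^^ +^ +^ +^^ +^ +^^ +^ +^^ +^ +^ +^^ +^.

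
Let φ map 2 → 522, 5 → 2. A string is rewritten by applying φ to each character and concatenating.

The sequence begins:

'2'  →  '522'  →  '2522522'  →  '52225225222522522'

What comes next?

25225225222522522252252252225225222522522

Replace each of the 17 characters of 52225225222522522 in place — 2 522 522 522 2 522 522 2 522 522 522 2 522 522 2 522 522 — and concatenate.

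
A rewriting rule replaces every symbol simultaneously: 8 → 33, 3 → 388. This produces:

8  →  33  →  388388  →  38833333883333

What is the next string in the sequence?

φ(38833333883333) expands symbol-by-symbol to 388 33 33 388 388 388 388 388 33 33 388 388 388 388; joining the 14 pieces gives the next term.

38833333883883883883883333388388388388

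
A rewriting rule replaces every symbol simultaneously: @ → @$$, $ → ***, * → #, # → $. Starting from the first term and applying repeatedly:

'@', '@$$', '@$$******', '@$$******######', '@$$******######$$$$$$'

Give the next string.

@$$******######$$$$$$******************

Replace each of the 21 characters of @$$******######$$$$$$ in place — @$$ *** *** # # # # # # $ $ $ $ $ $ *** *** *** *** *** *** — and concatenate.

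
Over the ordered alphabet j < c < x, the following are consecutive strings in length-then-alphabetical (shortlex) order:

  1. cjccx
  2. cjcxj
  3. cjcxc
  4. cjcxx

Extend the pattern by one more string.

Find the rightmost character of cjcxx below x, bump it to the next letter, and reset everything to its right to j.

cjxjj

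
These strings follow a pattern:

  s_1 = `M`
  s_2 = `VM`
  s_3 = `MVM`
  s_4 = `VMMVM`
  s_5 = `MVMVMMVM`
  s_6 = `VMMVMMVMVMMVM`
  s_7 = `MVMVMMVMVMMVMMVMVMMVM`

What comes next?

VMMVMMVMVMMVMMVMVMMVMVMMVMMVMVMMVM

From term 3 onward, concatenate the second-to-last term with the last: M·VM = MVM, VM·MVM = VMMVM, …
So term 8 is VMMVMMVMVMMVM·MVMVMMVMVMMVMMVMVMMVM.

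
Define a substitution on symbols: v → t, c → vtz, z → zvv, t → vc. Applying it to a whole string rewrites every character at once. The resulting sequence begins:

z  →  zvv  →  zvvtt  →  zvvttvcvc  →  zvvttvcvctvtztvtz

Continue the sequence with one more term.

Replace each of the 17 characters of zvvttvcvctvtztvtz in place — zvv t t vc vc t vtz t vtz vc t vc zvv vc t vc zvv — and concatenate.

zvvttvcvctvtztvtzvctvczvvvctvczvv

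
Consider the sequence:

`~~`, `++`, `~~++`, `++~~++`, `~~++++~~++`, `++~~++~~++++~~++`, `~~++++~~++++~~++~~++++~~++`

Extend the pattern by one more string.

++~~++~~++++~~++~~++++~~++++~~++~~++++~~++

Each term (from the third on) is the two preceding terms concatenated in order: term 3 = ~~·++ = ~~++.
The next term joins ++~~++~~++++~~++ and ~~++++~~++++~~++~~++++~~++.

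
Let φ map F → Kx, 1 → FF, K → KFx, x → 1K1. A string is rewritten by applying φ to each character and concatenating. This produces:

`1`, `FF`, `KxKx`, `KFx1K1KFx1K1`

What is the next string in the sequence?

Expanding KFx1K1KFx1K1: K→KFx, F→Kx, x→1K1, 1→FF, K→KFx, 1→FF, K→KFx, F→Kx, x→1K1, 1→FF, K→KFx, 1→FF. Concatenated: KFx Kx 1K1 FF KFx FF KFx Kx 1K1 FF KFx FF.

KFxKx1K1FFKFxFFKFxKx1K1FFKFxFF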